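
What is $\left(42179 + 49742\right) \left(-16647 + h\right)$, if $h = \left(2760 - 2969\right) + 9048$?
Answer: $-717719168$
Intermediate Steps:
$h = 8839$ ($h = -209 + 9048 = 8839$)
$\left(42179 + 49742\right) \left(-16647 + h\right) = \left(42179 + 49742\right) \left(-16647 + 8839\right) = 91921 \left(-7808\right) = -717719168$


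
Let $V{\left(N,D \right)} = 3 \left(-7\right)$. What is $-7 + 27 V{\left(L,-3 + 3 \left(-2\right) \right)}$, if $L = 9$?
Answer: $-574$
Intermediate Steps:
$V{\left(N,D \right)} = -21$
$-7 + 27 V{\left(L,-3 + 3 \left(-2\right) \right)} = -7 + 27 \left(-21\right) = -7 - 567 = -574$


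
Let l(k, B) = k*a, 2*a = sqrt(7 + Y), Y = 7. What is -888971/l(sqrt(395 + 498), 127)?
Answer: -888971*sqrt(12502)/6251 ≈ -15901.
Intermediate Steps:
a = sqrt(14)/2 (a = sqrt(7 + 7)/2 = sqrt(14)/2 ≈ 1.8708)
l(k, B) = k*sqrt(14)/2 (l(k, B) = k*(sqrt(14)/2) = k*sqrt(14)/2)
-888971/l(sqrt(395 + 498), 127) = -888971*sqrt(14)/(7*sqrt(395 + 498)) = -888971*sqrt(12502)/6251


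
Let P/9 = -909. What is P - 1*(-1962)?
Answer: -6219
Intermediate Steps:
P = -8181 (P = 9*(-909) = -8181)
P - 1*(-1962) = -8181 - 1*(-1962) = -8181 + 1962 = -6219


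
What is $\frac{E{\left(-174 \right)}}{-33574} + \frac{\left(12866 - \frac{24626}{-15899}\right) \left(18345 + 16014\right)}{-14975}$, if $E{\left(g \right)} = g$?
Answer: $- \frac{1815372740270517}{61488850495} \approx -29524.0$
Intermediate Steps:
$\frac{E{\left(-174 \right)}}{-33574} + \frac{\left(12866 - \frac{24626}{-15899}\right) \left(18345 + 16014\right)}{-14975} = - \frac{174}{-33574} + \frac{\left(12866 - \frac{24626}{-15899}\right) \left(18345 + 16014\right)}{-14975} = \left(-174\right) \left(- \frac{1}{33574}\right) + \left(12866 - - \frac{24626}{15899}\right) 34359 \left(- \frac{1}{14975}\right) = \frac{87}{16787} + \left(12866 + \frac{24626}{15899}\right) 34359 \left(- \frac{1}{14975}\right) = \frac{87}{16787} + \frac{204581160}{15899} \cdot 34359 \left(- \frac{1}{14975}\right) = \frac{87}{16787} + \frac{540708005880}{1223} \left(- \frac{1}{14975}\right) = \frac{87}{16787} - \frac{108141601176}{3662885} = - \frac{1815372740270517}{61488850495}$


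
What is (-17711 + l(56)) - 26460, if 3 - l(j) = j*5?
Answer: -44448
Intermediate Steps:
l(j) = 3 - 5*j (l(j) = 3 - j*5 = 3 - 5*j)
(-17711 + l(56)) - 26460 = (-17711 + (3 - 5*56)) - 26460 = (-17711 + (3 - 280)) - 26460 = (-17711 - 277) - 26460 = -17988 - 26460 = -44448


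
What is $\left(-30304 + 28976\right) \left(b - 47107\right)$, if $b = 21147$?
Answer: $34474880$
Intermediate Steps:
$\left(-30304 + 28976\right) \left(b - 47107\right) = \left(-30304 + 28976\right) \left(21147 - 47107\right) = \left(-1328\right) \left(-25960\right) = 34474880$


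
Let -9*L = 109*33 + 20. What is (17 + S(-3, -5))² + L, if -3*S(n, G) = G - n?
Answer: -808/9 ≈ -89.778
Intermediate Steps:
L = -3617/9 (L = -(109*33 + 20)/9 = -(3597 + 20)/9 = -⅑*3617 = -3617/9 ≈ -401.89)
S(n, G) = -G/3 + n/3 (S(n, G) = -(G - n)/3 = -G/3 + n/3)
(17 + S(-3, -5))² + L = (17 + (-⅓*(-5) + (⅓)*(-3)))² - 3617/9 = (17 + (5/3 - 1))² - 3617/9 = (17 + ⅔)² - 3617/9 = (53/3)² - 3617/9 = 2809/9 - 3617/9 = -808/9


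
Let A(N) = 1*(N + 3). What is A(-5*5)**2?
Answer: 484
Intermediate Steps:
A(N) = 3 + N (A(N) = 1*(3 + N) = 3 + N)
A(-5*5)**2 = (3 - 5*5)**2 = (3 - 25)**2 = (-22)**2 = 484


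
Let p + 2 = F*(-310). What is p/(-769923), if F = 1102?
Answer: 37958/85547 ≈ 0.44371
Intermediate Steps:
p = -341622 (p = -2 + 1102*(-310) = -2 - 341620 = -341622)
p/(-769923) = -341622/(-769923) = -341622*(-1/769923) = 37958/85547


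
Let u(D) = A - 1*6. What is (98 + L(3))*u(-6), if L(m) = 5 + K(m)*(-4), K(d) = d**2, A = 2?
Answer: -268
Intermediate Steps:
L(m) = 5 - 4*m**2 (L(m) = 5 + m**2*(-4) = 5 - 4*m**2)
u(D) = -4 (u(D) = 2 - 1*6 = 2 - 6 = -4)
(98 + L(3))*u(-6) = (98 + (5 - 4*3**2))*(-4) = (98 + (5 - 4*9))*(-4) = (98 + (5 - 36))*(-4) = (98 - 31)*(-4) = 67*(-4) = -268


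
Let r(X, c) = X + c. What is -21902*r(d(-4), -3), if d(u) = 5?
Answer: -43804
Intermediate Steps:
-21902*r(d(-4), -3) = -21902*(5 - 3) = -21902*2 = -43804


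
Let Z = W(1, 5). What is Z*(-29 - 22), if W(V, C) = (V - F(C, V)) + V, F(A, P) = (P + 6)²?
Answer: 2397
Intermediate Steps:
F(A, P) = (6 + P)²
W(V, C) = -(6 + V)² + 2*V (W(V, C) = (V - (6 + V)²) + V = -(6 + V)² + 2*V)
Z = -47 (Z = -(6 + 1)² + 2*1 = -1*7² + 2 = -1*49 + 2 = -49 + 2 = -47)
Z*(-29 - 22) = -47*(-29 - 22) = -47*(-51) = 2397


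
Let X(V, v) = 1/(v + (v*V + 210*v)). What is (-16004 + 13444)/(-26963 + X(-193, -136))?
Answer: 1253376/13201085 ≈ 0.094945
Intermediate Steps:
X(V, v) = 1/(211*v + V*v) (X(V, v) = 1/(v + (V*v + 210*v)) = 1/(v + (210*v + V*v)) = 1/(211*v + V*v))
(-16004 + 13444)/(-26963 + X(-193, -136)) = (-16004 + 13444)/(-26963 + 1/((-136)*(211 - 193))) = -2560/(-26963 - 1/136/18) = -2560/(-26963 - 1/136*1/18) = -2560/(-26963 - 1/2448) = -2560/(-66005425/2448) = -2560*(-2448/66005425) = 1253376/13201085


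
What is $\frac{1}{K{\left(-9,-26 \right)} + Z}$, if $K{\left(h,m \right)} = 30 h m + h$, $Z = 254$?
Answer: $\frac{1}{7265} \approx 0.00013765$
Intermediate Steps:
$K{\left(h,m \right)} = h + 30 h m$ ($K{\left(h,m \right)} = 30 h m + h = h + 30 h m$)
$\frac{1}{K{\left(-9,-26 \right)} + Z} = \frac{1}{- 9 \left(1 + 30 \left(-26\right)\right) + 254} = \frac{1}{- 9 \left(1 - 780\right) + 254} = \frac{1}{\left(-9\right) \left(-779\right) + 254} = \frac{1}{7011 + 254} = \frac{1}{7265}$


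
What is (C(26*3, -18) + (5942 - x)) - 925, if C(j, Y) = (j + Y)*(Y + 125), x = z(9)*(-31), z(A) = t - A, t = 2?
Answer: 11220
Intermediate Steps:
z(A) = 2 - A
x = 217 (x = (2 - 1*9)*(-31) = (2 - 9)*(-31) = -7*(-31) = 217)
C(j, Y) = (125 + Y)*(Y + j) (C(j, Y) = (Y + j)*(125 + Y) = (125 + Y)*(Y + j))
(C(26*3, -18) + (5942 - x)) - 925 = (((-18)² + 125*(-18) + 125*(26*3) - 468*3) + (5942 - 1*217)) - 925 = ((324 - 2250 + 125*78 - 18*78) + (5942 - 217)) - 925 = ((324 - 2250 + 9750 - 1404) + 5725) - 925 = (6420 + 5725) - 925 = 12145 - 925 = 11220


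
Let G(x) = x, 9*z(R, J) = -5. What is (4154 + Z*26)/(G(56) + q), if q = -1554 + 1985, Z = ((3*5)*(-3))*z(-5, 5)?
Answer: 4804/487 ≈ 9.8645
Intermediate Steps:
z(R, J) = -5/9 (z(R, J) = (⅑)*(-5) = -5/9)
Z = 25 (Z = ((3*5)*(-3))*(-5/9) = (15*(-3))*(-5/9) = -45*(-5/9) = 25)
q = 431
(4154 + Z*26)/(G(56) + q) = (4154 + 25*26)/(56 + 431) = (4154 + 650)/487 = 4804*(1/487) = 4804/487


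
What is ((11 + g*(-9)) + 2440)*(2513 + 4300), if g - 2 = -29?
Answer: 18354222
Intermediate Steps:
g = -27 (g = 2 - 29 = -27)
((11 + g*(-9)) + 2440)*(2513 + 4300) = ((11 - 27*(-9)) + 2440)*(2513 + 4300) = ((11 + 243) + 2440)*6813 = (254 + 2440)*6813 = 2694*6813 = 18354222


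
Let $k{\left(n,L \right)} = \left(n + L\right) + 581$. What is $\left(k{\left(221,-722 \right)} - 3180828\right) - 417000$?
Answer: $-3597748$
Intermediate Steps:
$k{\left(n,L \right)} = 581 + L + n$ ($k{\left(n,L \right)} = \left(L + n\right) + 581 = 581 + L + n$)
$\left(k{\left(221,-722 \right)} - 3180828\right) - 417000 = \left(\left(581 - 722 + 221\right) - 3180828\right) - 417000 = \left(80 - 3180828\right) - 417000 = -3180748 - 417000 = -3597748$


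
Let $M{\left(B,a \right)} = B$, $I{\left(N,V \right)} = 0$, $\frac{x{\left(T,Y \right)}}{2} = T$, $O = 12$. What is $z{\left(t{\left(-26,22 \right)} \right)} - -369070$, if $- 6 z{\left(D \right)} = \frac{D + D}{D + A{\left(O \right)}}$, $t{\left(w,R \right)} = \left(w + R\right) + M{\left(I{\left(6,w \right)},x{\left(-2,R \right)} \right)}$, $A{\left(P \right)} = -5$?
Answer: $\frac{9964886}{27} \approx 3.6907 \cdot 10^{5}$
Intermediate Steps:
$x{\left(T,Y \right)} = 2 T$
$t{\left(w,R \right)} = R + w$ ($t{\left(w,R \right)} = \left(w + R\right) + 0 = \left(R + w\right) + 0 = R + w$)
$z{\left(D \right)} = - \frac{D}{3 \left(-5 + D\right)}$ ($z{\left(D \right)} = - \frac{\left(D + D\right) \frac{1}{D - 5}}{6} = - \frac{2 D \frac{1}{-5 + D}}{6} = - \frac{D}{3 \left(-5 + D\right)}$)
$z{\left(t{\left(-26,22 \right)} \right)} - -369070 = - \frac{22 - 26}{-15 + 3 \left(22 - 26\right)} - -369070 = \left(-1\right) \left(-4\right) \frac{1}{-15 + 3 \left(-4\right)} + 369070 = \left(-1\right) \left(-4\right) \frac{1}{-15 - 12} + 369070 = \left(-1\right) \left(-4\right) \frac{1}{-27} + 369070 = \left(-1\right) \left(-4\right) \left(- \frac{1}{27}\right) + 369070 = - \frac{4}{27} + 369070 = \frac{9964886}{27}$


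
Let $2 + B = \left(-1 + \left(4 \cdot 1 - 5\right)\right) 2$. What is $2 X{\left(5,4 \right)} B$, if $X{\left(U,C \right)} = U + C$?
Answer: $-108$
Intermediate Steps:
$X{\left(U,C \right)} = C + U$
$B = -6$ ($B = -2 + \left(-1 + \left(4 \cdot 1 - 5\right)\right) 2 = -2 + \left(-1 + \left(4 - 5\right)\right) 2 = -2 + \left(-1 - 1\right) 2 = -2 - 4 = -6$)
$2 X{\left(5,4 \right)} B = 2 \left(4 + 5\right) \left(-6\right) = 2 \cdot 9 \left(-6\right) = 18 \left(-6\right) = -108$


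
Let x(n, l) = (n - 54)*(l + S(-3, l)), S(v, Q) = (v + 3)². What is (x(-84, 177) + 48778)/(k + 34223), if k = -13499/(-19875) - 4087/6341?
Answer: 3069018636000/4313039222659 ≈ 0.71157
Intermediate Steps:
S(v, Q) = (3 + v)²
k = 4368034/126027375 (k = -13499*(-1/19875) - 4087*1/6341 = 13499/19875 - 4087/6341 = 4368034/126027375 ≈ 0.034659)
x(n, l) = l*(-54 + n) (x(n, l) = (n - 54)*(l + (3 - 3)²) = (-54 + n)*(l + 0²) = (-54 + n)*(l + 0) = (-54 + n)*l = l*(-54 + n))
(x(-84, 177) + 48778)/(k + 34223) = (177*(-54 - 84) + 48778)/(4368034/126027375 + 34223) = (177*(-138) + 48778)/(4313039222659/126027375) = (-24426 + 48778)*(126027375/4313039222659) = 24352*(126027375/4313039222659) = 3069018636000/4313039222659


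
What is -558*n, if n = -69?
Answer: 38502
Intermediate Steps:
-558*n = -558*(-69) = 38502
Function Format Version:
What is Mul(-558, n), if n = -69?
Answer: 38502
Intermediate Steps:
Mul(-558, n) = Mul(-558, -69) = 38502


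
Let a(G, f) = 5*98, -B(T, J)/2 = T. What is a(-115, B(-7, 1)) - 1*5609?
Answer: -5119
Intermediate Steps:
B(T, J) = -2*T
a(G, f) = 490
a(-115, B(-7, 1)) - 1*5609 = 490 - 1*5609 = 490 - 5609 = -5119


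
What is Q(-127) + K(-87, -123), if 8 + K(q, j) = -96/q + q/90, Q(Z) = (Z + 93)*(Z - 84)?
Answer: 6234539/870 ≈ 7166.1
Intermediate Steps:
Q(Z) = (-84 + Z)*(93 + Z) (Q(Z) = (93 + Z)*(-84 + Z) = (-84 + Z)*(93 + Z))
K(q, j) = -8 - 96/q + q/90 (K(q, j) = -8 + (-96/q + q/90) = -8 - 96/q + q/90)
Q(-127) + K(-87, -123) = (-7812 + (-127)² + 9*(-127)) + (-8 - 96/(-87) + (1/90)*(-87)) = (-7812 + 16129 - 1143) + (-8 - 96*(-1/87) - 29/30) = 7174 + (-8 + 32/29 - 29/30) = 7174 - 6841/870 = 6234539/870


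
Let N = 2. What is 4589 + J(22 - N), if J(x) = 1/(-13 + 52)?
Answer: 178972/39 ≈ 4589.0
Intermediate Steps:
J(x) = 1/39
4589 + J(22 - N) = 4589 + 1/39 = 178972/39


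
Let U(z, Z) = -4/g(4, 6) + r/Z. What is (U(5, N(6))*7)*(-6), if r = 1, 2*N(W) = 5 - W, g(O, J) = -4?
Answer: 42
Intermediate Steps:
N(W) = 5/2 - W/2 (N(W) = (5 - W)/2 = 5/2 - W/2)
U(z, Z) = 1 + 1/Z (U(z, Z) = -4/(-4) + 1/Z = -4*(-¼) + 1/Z = 1 + 1/Z)
(U(5, N(6))*7)*(-6) = (((1 + (5/2 - ½*6))/(5/2 - ½*6))*7)*(-6) = (((1 + (5/2 - 3))/(5/2 - 3))*7)*(-6) = (((1 - ½)/(-½))*7)*(-6) = (-2*½*7)*(-6) = -1*7*(-6) = -7*(-6) = 42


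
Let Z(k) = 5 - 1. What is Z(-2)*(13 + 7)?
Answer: 80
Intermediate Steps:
Z(k) = 4
Z(-2)*(13 + 7) = 4*(13 + 7) = 4*20 = 80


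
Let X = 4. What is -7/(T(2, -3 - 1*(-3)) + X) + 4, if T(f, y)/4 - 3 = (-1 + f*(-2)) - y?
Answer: 23/4 ≈ 5.7500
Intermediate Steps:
T(f, y) = 8 - 8*f - 4*y (T(f, y) = 12 + 4*((-1 + f*(-2)) - y) = 12 + 4*((-1 - 2*f) - y) = 12 + 4*(-1 - y - 2*f) = 12 + (-4 - 8*f - 4*y) = 8 - 8*f - 4*y)
-7/(T(2, -3 - 1*(-3)) + X) + 4 = -7/((8 - 8*2 - 4*(-3 - 1*(-3))) + 4) + 4 = -7/((8 - 16 - 4*(-3 + 3)) + 4) + 4 = -7/((8 - 16 - 4*0) + 4) + 4 = -7/((8 - 16 + 0) + 4) + 4 = -7/(-8 + 4) + 4 = -7/(-4) + 4 = -7*(-¼) + 4 = 7/4 + 4 = 23/4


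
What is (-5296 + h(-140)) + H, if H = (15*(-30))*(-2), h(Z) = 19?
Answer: -4377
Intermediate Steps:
H = 900 (H = -450*(-2) = 900)
(-5296 + h(-140)) + H = (-5296 + 19) + 900 = -5277 + 900 = -4377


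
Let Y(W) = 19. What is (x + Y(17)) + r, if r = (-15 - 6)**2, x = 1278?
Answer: 1738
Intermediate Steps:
r = 441 (r = (-21)**2 = 441)
(x + Y(17)) + r = (1278 + 19) + 441 = 1297 + 441 = 1738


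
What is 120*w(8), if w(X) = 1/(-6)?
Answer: -20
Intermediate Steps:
w(X) = -1/6
120*w(8) = 120*(-1/6) = -20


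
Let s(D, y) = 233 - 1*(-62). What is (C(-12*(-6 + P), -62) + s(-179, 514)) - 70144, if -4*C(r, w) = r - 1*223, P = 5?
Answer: -279185/4 ≈ -69796.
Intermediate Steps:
s(D, y) = 295 (s(D, y) = 233 + 62 = 295)
C(r, w) = 223/4 - r/4 (C(r, w) = -(r - 1*223)/4 = -(r - 223)/4 = -(-223 + r)/4 = 223/4 - r/4)
(C(-12*(-6 + P), -62) + s(-179, 514)) - 70144 = ((223/4 - (-3)*(-6 + 5)) + 295) - 70144 = ((223/4 - (-3)*(-1)) + 295) - 70144 = ((223/4 - ¼*12) + 295) - 70144 = ((223/4 - 3) + 295) - 70144 = (211/4 + 295) - 70144 = 1391/4 - 70144 = -279185/4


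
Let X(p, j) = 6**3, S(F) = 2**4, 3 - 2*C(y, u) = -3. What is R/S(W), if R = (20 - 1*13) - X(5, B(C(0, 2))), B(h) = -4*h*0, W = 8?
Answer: -209/16 ≈ -13.063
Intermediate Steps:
C(y, u) = 3 (C(y, u) = 3/2 - 1/2*(-3) = 3/2 + 3/2 = 3)
S(F) = 16
B(h) = 0
X(p, j) = 216
R = -209 (R = (20 - 1*13) - 1*216 = (20 - 13) - 216 = 7 - 216 = -209)
R/S(W) = -209/16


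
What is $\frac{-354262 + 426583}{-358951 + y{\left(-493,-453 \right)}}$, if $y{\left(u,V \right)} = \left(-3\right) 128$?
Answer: $- \frac{72321}{359335} \approx -0.20126$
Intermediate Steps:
$y{\left(u,V \right)} = -384$
$\frac{-354262 + 426583}{-358951 + y{\left(-493,-453 \right)}} = \frac{-354262 + 426583}{-358951 - 384} = \frac{72321}{-359335} = 72321 \left(- \frac{1}{359335}\right) = - \frac{72321}{359335}$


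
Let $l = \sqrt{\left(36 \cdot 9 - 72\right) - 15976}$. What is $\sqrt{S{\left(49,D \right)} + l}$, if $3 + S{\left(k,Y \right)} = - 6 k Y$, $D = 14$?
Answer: $\sqrt{-4119 + 2 i \sqrt{3931}} \approx 0.9768 + 64.187 i$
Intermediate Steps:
$S{\left(k,Y \right)} = -3 - 6 Y k$ ($S{\left(k,Y \right)} = -3 + - 6 k Y = -3 - 6 Y k$)
$l = 2 i \sqrt{3931}$ ($l = \sqrt{\left(324 - 72\right) - 15976} = \sqrt{252 - 15976} = \sqrt{-15724} = 2 i \sqrt{3931} \approx 125.4 i$)
$\sqrt{S{\left(49,D \right)} + l} = \sqrt{\left(-3 - 84 \cdot 49\right) + 2 i \sqrt{3931}} = \sqrt{\left(-3 - 4116\right) + 2 i \sqrt{3931}} = \sqrt{-4119 + 2 i \sqrt{3931}}$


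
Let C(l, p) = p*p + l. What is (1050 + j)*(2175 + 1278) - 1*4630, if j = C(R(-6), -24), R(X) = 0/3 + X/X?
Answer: 5613401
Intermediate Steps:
R(X) = 1 (R(X) = 0*(⅓) + 1 = 0 + 1 = 1)
C(l, p) = l + p² (C(l, p) = p² + l = l + p²)
j = 577 (j = 1 + (-24)² = 1 + 576 = 577)
(1050 + j)*(2175 + 1278) - 1*4630 = (1050 + 577)*(2175 + 1278) - 1*4630 = 1627*3453 - 4630 = 5618031 - 4630 = 5613401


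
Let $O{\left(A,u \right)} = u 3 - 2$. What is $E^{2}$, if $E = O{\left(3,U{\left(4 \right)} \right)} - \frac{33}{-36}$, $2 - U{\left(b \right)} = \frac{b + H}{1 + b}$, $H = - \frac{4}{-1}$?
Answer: $\frac{49}{3600} \approx 0.013611$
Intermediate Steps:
$H = 4$ ($H = \left(-4\right) \left(-1\right) = 4$)
$U{\left(b \right)} = 2 - \frac{4 + b}{1 + b}$ ($U{\left(b \right)} = 2 - \frac{b + 4}{1 + b} = 2 - \frac{4 + b}{1 + b}$)
$O{\left(A,u \right)} = -2 + 3 u$ ($O{\left(A,u \right)} = 3 u - 2 = -2 + 3 u$)
$E = \frac{7}{60}$ ($E = \left(-2 + 3 \frac{-2 + 4}{1 + 4}\right) - \frac{33}{-36} = \left(-2 + 3 \cdot \frac{1}{5} \cdot 2\right) - - \frac{11}{12} = \left(-2 + 3 \cdot \frac{1}{5} \cdot 2\right) + \frac{11}{12} = \left(-2 + 3 \cdot \frac{2}{5}\right) + \frac{11}{12} = \left(-2 + \frac{6}{5}\right) + \frac{11}{12} = - \frac{4}{5} + \frac{11}{12} = \frac{7}{60} \approx 0.11667$)
$E^{2} = \left(\frac{7}{60}\right)^{2} = \frac{49}{3600}$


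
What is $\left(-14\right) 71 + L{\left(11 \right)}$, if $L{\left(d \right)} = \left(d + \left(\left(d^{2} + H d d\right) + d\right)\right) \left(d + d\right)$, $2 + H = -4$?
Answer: $-13820$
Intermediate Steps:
$H = -6$ ($H = -2 - 4 = -6$)
$L{\left(d \right)} = 2 d \left(- 5 d^{2} + 2 d\right)$ ($L{\left(d \right)} = \left(d + \left(\left(d^{2} + - 6 d d\right) + d\right)\right) \left(d + d\right) = \left(d + \left(\left(d^{2} - 6 d^{2}\right) + d\right)\right) 2 d = \left(d - \left(- d + 5 d^{2}\right)\right) 2 d = \left(- 5 d^{2} + 2 d\right) 2 d = 2 d \left(- 5 d^{2} + 2 d\right)$)
$\left(-14\right) 71 + L{\left(11 \right)} = \left(-14\right) 71 + 11^{2} \left(4 - 110\right) = -994 + 121 \left(4 - 110\right) = -994 + 121 \left(-106\right) = -994 - 12826 = -13820$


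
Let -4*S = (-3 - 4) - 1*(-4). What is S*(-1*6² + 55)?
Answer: 57/4 ≈ 14.250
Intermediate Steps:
S = ¾ (S = -((-3 - 4) - 1*(-4))/4 = -(-7 + 4)/4 = -¼*(-3) = ¾ ≈ 0.75000)
S*(-1*6² + 55) = 3*(-1*6² + 55)/4 = 3*(-1*36 + 55)/4 = 3*(-36 + 55)/4 = (¾)*19 = 57/4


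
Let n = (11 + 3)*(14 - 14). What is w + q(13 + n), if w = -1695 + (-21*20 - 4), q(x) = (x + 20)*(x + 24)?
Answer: -898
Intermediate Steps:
n = 0 (n = 14*0 = 0)
q(x) = (20 + x)*(24 + x)
w = -2119 (w = -1695 + (-420 - 4) = -1695 - 424 = -2119)
w + q(13 + n) = -2119 + (480 + (13 + 0)² + 44*(13 + 0)) = -2119 + (480 + 13² + 44*13) = -2119 + (480 + 169 + 572) = -2119 + 1221 = -898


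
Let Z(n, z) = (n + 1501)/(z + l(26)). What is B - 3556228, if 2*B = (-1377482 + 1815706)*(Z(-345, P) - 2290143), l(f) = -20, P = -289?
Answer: -155056876389868/309 ≈ -5.0180e+11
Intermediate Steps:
Z(n, z) = (1501 + n)/(-20 + z) (Z(n, z) = (n + 1501)/(z - 20) = (1501 + n)/(-20 + z))
B = -155055777515416/309 (B = ((-1377482 + 1815706)*((1501 - 345)/(-20 - 289) - 2290143))/2 = (438224*(1156/(-309) - 2290143))/2 = (438224*(-1/309*1156 - 2290143))/2 = (438224*(-1156/309 - 2290143))/2 = (438224*(-707655343/309))/2 = (½)*(-310111555030832/309) = -155055777515416/309 ≈ -5.0180e+11)
B - 3556228 = -155055777515416/309 - 3556228 = -155056876389868/309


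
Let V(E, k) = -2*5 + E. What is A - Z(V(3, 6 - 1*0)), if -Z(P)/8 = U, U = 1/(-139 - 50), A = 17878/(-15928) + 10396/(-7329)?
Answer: -1357004563/525313404 ≈ -2.5832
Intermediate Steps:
V(E, k) = -10 + E
A = -148307675/58368156 (A = 17878*(-1/15928) + 10396*(-1/7329) = -8939/7964 - 10396/7329 = -148307675/58368156 ≈ -2.5409)
U = -1/189 (U = 1/(-189) = -1/189 ≈ -0.0052910)
Z(P) = 8/189 (Z(P) = -8*(-1/189) = 8/189)
A - Z(V(3, 6 - 1*0)) = -148307675/58368156 - 1*8/189 = -148307675/58368156 - 8/189 = -1357004563/525313404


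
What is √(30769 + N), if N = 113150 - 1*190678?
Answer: I*√46759 ≈ 216.24*I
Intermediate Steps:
N = -77528 (N = 113150 - 190678 = -77528)
√(30769 + N) = √(30769 - 77528) = √(-46759) = I*√46759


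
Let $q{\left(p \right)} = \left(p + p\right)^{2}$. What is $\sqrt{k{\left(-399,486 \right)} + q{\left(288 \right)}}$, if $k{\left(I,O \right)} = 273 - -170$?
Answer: $\sqrt{332219} \approx 576.38$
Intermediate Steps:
$k{\left(I,O \right)} = 443$ ($k{\left(I,O \right)} = 273 + 170 = 443$)
$q{\left(p \right)} = 4 p^{2}$ ($q{\left(p \right)} = \left(2 p\right)^{2} = 4 p^{2}$)
$\sqrt{k{\left(-399,486 \right)} + q{\left(288 \right)}} = \sqrt{443 + 4 \cdot 288^{2}} = \sqrt{443 + 4 \cdot 82944} = \sqrt{443 + 331776} = \sqrt{332219}$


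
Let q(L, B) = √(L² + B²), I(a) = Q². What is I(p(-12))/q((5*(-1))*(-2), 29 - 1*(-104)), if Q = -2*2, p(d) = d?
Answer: 16*√17789/17789 ≈ 0.11996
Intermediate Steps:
Q = -4
I(a) = 16 (I(a) = (-4)² = 16)
q(L, B) = √(B² + L²)
I(p(-12))/q((5*(-1))*(-2), 29 - 1*(-104)) = 16/(√((29 - 1*(-104))² + ((5*(-1))*(-2))²)) = 16/(√((29 + 104)² + (-5*(-2))²)) = 16/(√(133² + 10²)) = 16/(√(17689 + 100)) = 16/(√17789) = 16*(√17789/17789) = 16*√17789/17789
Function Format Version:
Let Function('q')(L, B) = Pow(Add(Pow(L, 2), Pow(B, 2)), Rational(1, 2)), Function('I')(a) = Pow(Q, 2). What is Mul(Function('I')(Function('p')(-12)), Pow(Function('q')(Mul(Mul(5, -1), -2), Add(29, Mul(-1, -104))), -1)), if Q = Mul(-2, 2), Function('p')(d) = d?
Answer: Mul(Rational(16, 17789), Pow(17789, Rational(1, 2))) ≈ 0.11996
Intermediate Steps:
Q = -4
Function('I')(a) = 16 (Function('I')(a) = Pow(-4, 2) = 16)
Function('q')(L, B) = Pow(Add(Pow(B, 2), Pow(L, 2)), Rational(1, 2))
Mul(Function('I')(Function('p')(-12)), Pow(Function('q')(Mul(Mul(5, -1), -2), Add(29, Mul(-1, -104))), -1)) = Mul(16, Pow(Pow(Add(Pow(Add(29, Mul(-1, -104)), 2), Pow(Mul(Mul(5, -1), -2), 2)), Rational(1, 2)), -1)) = Mul(16, Pow(Pow(Add(Pow(Add(29, 104), 2), Pow(Mul(-5, -2), 2)), Rational(1, 2)), -1)) = Mul(16, Pow(Pow(Add(Pow(133, 2), Pow(10, 2)), Rational(1, 2)), -1)) = Mul(16, Pow(Pow(Add(17689, 100), Rational(1, 2)), -1)) = Mul(16, Pow(Pow(17789, Rational(1, 2)), -1)) = Mul(16, Mul(Rational(1, 17789), Pow(17789, Rational(1, 2)))) = Mul(Rational(16, 17789), Pow(17789, Rational(1, 2)))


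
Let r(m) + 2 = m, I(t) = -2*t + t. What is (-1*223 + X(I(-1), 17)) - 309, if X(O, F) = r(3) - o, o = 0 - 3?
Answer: -528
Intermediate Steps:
I(t) = -t
r(m) = -2 + m
o = -3
X(O, F) = 4 (X(O, F) = (-2 + 3) - 1*(-3) = 1 + 3 = 4)
(-1*223 + X(I(-1), 17)) - 309 = (-1*223 + 4) - 309 = (-223 + 4) - 309 = -219 - 309 = -528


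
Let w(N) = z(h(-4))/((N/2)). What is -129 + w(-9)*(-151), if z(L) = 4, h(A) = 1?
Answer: 47/9 ≈ 5.2222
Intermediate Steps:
w(N) = 8/N (w(N) = 4/((N/2)) = 4*(2/N) = 8/N)
-129 + w(-9)*(-151) = -129 + (8/(-9))*(-151) = -129 + (8*(-1/9))*(-151) = -129 - 8/9*(-151) = -129 + 1208/9 = 47/9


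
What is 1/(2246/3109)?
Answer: 3109/2246 ≈ 1.3842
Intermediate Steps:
1/(2246/3109) = 3109/2246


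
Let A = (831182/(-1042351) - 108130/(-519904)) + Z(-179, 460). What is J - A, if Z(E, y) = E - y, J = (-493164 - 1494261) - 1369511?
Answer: -82675108553987245/24632838832 ≈ -3.3563e+6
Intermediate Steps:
J = -3356936 (J = -1987425 - 1369511 = -3356936)
A = -15754903351507/24632838832 (A = (831182/(-1042351) - 108130/(-519904)) + (-179 - 1*460) = (831182*(-1/1042351) - 108130*(-1/519904)) + (-179 - 460) = (-831182/1042351 + 4915/23632) - 639 = -14519337859/24632838832 - 639 = -15754903351507/24632838832 ≈ -639.59)
J - A = -3356936 - 1*(-15754903351507/24632838832) = -3356936 + 15754903351507/24632838832 = -82675108553987245/24632838832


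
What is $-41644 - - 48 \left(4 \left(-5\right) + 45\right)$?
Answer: $-40444$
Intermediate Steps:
$-41644 - - 48 \left(4 \left(-5\right) + 45\right) = -41644 - - 48 \left(-20 + 45\right) = -41644 - \left(-48\right) 25 = -41644 - -1200 = -41644 + 1200 = -40444$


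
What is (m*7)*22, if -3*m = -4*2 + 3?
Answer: 770/3 ≈ 256.67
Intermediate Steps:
m = 5/3 (m = -(-4*2 + 3)/3 = -(-8 + 3)/3 = -⅓*(-5) = 5/3 ≈ 1.6667)
(m*7)*22 = ((5/3)*7)*22 = (35/3)*22 = 770/3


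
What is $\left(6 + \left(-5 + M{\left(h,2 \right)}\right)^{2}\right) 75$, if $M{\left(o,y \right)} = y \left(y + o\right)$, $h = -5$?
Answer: $9525$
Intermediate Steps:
$M{\left(o,y \right)} = y \left(o + y\right)$
$\left(6 + \left(-5 + M{\left(h,2 \right)}\right)^{2}\right) 75 = \left(6 + \left(-5 + 2 \left(-5 + 2\right)\right)^{2}\right) 75 = \left(6 + \left(-5 + 2 \left(-3\right)\right)^{2}\right) 75 = \left(6 + \left(-5 - 6\right)^{2}\right) 75 = \left(6 + \left(-11\right)^{2}\right) 75 = \left(6 + 121\right) 75 = 127 \cdot 75 = 9525$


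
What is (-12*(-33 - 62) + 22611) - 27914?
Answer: -4163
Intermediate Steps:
(-12*(-33 - 62) + 22611) - 27914 = (-12*(-95) + 22611) - 27914 = (1140 + 22611) - 27914 = 23751 - 27914 = -4163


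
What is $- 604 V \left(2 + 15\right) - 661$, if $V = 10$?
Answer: $-103341$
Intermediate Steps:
$- 604 V \left(2 + 15\right) - 661 = - 604 \cdot 10 \left(2 + 15\right) - 661 = - 604 \cdot 10 \cdot 17 - 661 = \left(-604\right) 170 - 661 = -102680 - 661 = -103341$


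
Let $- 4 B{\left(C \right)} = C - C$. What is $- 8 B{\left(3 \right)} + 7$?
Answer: $7$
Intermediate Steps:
$B{\left(C \right)} = 0$ ($B{\left(C \right)} = - \frac{C - C}{4} = \left(- \frac{1}{4}\right) 0 = 0$)
$- 8 B{\left(3 \right)} + 7 = \left(-8\right) 0 + 7 = 0 + 7 = 7$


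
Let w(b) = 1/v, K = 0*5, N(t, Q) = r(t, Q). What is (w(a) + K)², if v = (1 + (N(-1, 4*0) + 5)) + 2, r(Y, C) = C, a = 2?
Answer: 1/64 ≈ 0.015625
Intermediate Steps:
N(t, Q) = Q
K = 0
v = 8 (v = (1 + (4*0 + 5)) + 2 = (1 + (0 + 5)) + 2 = (1 + 5) + 2 = 6 + 2 = 8)
w(b) = ⅛ (w(b) = 1/8 = ⅛)
(w(a) + K)² = (⅛ + 0)² = (⅛)² = 1/64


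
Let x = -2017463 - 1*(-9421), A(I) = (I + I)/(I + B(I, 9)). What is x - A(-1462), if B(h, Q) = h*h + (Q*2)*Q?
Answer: -1072366716781/534036 ≈ -2.0080e+6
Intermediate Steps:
B(h, Q) = h² + 2*Q² (B(h, Q) = h² + (2*Q)*Q = h² + 2*Q²)
A(I) = 2*I/(162 + I + I²) (A(I) = (I + I)/(I + (I² + 2*9²)) = (2*I)/(I + (I² + 2*81)) = (2*I)/(I + (I² + 162)) = (2*I)/(I + (162 + I²)) = (2*I)/(162 + I + I²) = 2*I/(162 + I + I²))
x = -2008042 (x = -2017463 + 9421 = -2008042)
x - A(-1462) = -2008042 - 2*(-1462)/(162 - 1462 + (-1462)²) = -2008042 - 2*(-1462)/(162 - 1462 + 2137444) = -2008042 - 2*(-1462)/2136144 = -2008042 - 1*(-731/534036) = -2008042 + 731/534036 = -1072366716781/534036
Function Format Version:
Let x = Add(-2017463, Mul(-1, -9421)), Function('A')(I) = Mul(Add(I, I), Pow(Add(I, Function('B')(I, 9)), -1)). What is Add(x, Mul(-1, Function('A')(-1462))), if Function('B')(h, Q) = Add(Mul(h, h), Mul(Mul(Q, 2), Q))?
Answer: Rational(-1072366716781, 534036) ≈ -2.0080e+6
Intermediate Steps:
Function('B')(h, Q) = Add(Pow(h, 2), Mul(2, Pow(Q, 2))) (Function('B')(h, Q) = Add(Pow(h, 2), Mul(Mul(2, Q), Q)) = Add(Pow(h, 2), Mul(2, Pow(Q, 2))))
Function('A')(I) = Mul(2, I, Pow(Add(162, I, Pow(I, 2)), -1)) (Function('A')(I) = Mul(Add(I, I), Pow(Add(I, Add(Pow(I, 2), Mul(2, Pow(9, 2)))), -1)) = Mul(Mul(2, I), Pow(Add(I, Add(Pow(I, 2), Mul(2, 81))), -1)) = Mul(Mul(2, I), Pow(Add(I, Add(Pow(I, 2), 162)), -1)) = Mul(Mul(2, I), Pow(Add(I, Add(162, Pow(I, 2))), -1)) = Mul(Mul(2, I), Pow(Add(162, I, Pow(I, 2)), -1)) = Mul(2, I, Pow(Add(162, I, Pow(I, 2)), -1)))
x = -2008042 (x = Add(-2017463, 9421) = -2008042)
Add(x, Mul(-1, Function('A')(-1462))) = Add(-2008042, Mul(-1, Mul(2, -1462, Pow(Add(162, -1462, Pow(-1462, 2)), -1)))) = Add(-2008042, Mul(-1, Mul(2, -1462, Pow(Add(162, -1462, 2137444), -1)))) = Add(-2008042, Mul(-1, Mul(2, -1462, Pow(2136144, -1)))) = Add(-2008042, Mul(-1, Mul(2, -1462, Rational(1, 2136144)))) = Add(-2008042, Mul(-1, Rational(-731, 534036))) = Add(-2008042, Rational(731, 534036)) = Rational(-1072366716781, 534036)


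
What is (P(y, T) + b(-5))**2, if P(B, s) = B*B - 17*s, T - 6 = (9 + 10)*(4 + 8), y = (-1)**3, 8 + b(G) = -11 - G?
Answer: 15928081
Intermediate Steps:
b(G) = -19 - G (b(G) = -8 + (-11 - G) = -19 - G)
y = -1
T = 234 (T = 6 + (9 + 10)*(4 + 8) = 6 + 19*12 = 6 + 228 = 234)
P(B, s) = B**2 - 17*s
(P(y, T) + b(-5))**2 = (((-1)**2 - 17*234) + (-19 - 1*(-5)))**2 = ((1 - 3978) + (-19 + 5))**2 = (-3977 - 14)**2 = (-3991)**2 = 15928081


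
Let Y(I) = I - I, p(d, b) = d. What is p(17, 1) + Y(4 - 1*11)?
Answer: 17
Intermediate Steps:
Y(I) = 0
p(17, 1) + Y(4 - 1*11) = 17 + 0 = 17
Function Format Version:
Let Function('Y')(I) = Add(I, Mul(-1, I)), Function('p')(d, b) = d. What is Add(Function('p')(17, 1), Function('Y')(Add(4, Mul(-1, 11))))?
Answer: 17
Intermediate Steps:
Function('Y')(I) = 0
Add(Function('p')(17, 1), Function('Y')(Add(4, Mul(-1, 11)))) = Add(17, 0) = 17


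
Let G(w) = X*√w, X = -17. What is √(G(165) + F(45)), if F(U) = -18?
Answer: √(-18 - 17*√165) ≈ 15.374*I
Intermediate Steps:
G(w) = -17*√w
√(G(165) + F(45)) = √(-17*√165 - 18) = √(-18 - 17*√165)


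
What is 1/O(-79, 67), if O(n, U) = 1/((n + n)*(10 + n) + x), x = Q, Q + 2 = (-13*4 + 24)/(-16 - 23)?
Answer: 425128/39 ≈ 10901.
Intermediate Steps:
Q = -50/39 (Q = -2 + (-13*4 + 24)/(-16 - 23) = -2 + (-52 + 24)/(-39) = -2 - 28*(-1/39) = -2 + 28/39 = -50/39 ≈ -1.2821)
x = -50/39 ≈ -1.2821
O(n, U) = 1/(-50/39 + 2*n*(10 + n)) (O(n, U) = 1/((n + n)*(10 + n) - 50/39) = 1/((2*n)*(10 + n) - 50/39) = 1/(2*n*(10 + n) - 50/39) = 1/(-50/39 + 2*n*(10 + n)))
1/O(-79, 67) = 1/(39/(2*(-25 + 39*(-79)**2 + 390*(-79)))) = 1/(39/(2*(-25 + 39*6241 - 30810))) = 1/(39/(2*(-25 + 243399 - 30810))) = 1/((39/2)/212564) = 1/((39/2)*(1/212564)) = 1/(39/425128) = 425128/39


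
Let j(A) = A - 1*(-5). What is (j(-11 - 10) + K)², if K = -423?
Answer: 192721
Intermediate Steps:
j(A) = 5 + A (j(A) = A + 5 = 5 + A)
(j(-11 - 10) + K)² = ((5 + (-11 - 10)) - 423)² = ((5 - 21) - 423)² = (-16 - 423)² = (-439)² = 192721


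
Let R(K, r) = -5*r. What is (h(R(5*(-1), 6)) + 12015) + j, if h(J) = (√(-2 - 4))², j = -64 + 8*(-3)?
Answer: 11921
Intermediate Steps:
j = -88 (j = -64 - 24 = -88)
h(J) = -6 (h(J) = (√(-6))² = (I*√6)² = -6)
(h(R(5*(-1), 6)) + 12015) + j = (-6 + 12015) - 88 = 12009 - 88 = 11921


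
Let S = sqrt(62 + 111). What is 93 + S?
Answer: 93 + sqrt(173) ≈ 106.15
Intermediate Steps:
S = sqrt(173) ≈ 13.153
93 + S = 93 + sqrt(173)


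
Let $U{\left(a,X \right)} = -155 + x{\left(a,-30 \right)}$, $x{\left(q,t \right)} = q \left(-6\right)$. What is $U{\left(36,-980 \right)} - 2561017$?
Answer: $-2561388$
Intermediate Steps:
$x{\left(q,t \right)} = - 6 q$
$U{\left(a,X \right)} = -155 - 6 a$
$U{\left(36,-980 \right)} - 2561017 = \left(-155 - 216\right) - 2561017 = -371 - 2561017 = -2561388$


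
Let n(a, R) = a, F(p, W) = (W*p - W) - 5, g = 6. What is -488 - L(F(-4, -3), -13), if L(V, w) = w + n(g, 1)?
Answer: -481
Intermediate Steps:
F(p, W) = -5 - W + W*p (F(p, W) = (-W + W*p) - 5 = -5 - W + W*p)
L(V, w) = 6 + w (L(V, w) = w + 6 = 6 + w)
-488 - L(F(-4, -3), -13) = -488 - (6 - 13) = -488 - 1*(-7) = -488 + 7 = -481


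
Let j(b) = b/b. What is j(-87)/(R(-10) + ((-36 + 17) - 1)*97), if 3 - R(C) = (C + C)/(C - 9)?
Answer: -19/36823 ≈ -0.00051598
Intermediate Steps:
j(b) = 1
R(C) = 3 - 2*C/(-9 + C) (R(C) = 3 - (C + C)/(C - 9) = 3 - 2*C/(-9 + C))
j(-87)/(R(-10) + ((-36 + 17) - 1)*97) = 1/((-27 - 10)/(-9 - 10) + ((-36 + 17) - 1)*97) = 1/(-37/(-19) + (-19 - 1)*97) = 1/(-1/19*(-37) - 20*97) = 1/(37/19 - 1940) = 1/(-36823/19) = 1*(-19/36823) = -19/36823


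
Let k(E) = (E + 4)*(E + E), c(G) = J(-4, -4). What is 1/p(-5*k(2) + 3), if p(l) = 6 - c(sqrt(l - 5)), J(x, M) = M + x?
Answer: 1/14 ≈ 0.071429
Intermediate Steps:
c(G) = -8 (c(G) = -4 - 4 = -8)
k(E) = 2*E*(4 + E) (k(E) = (4 + E)*(2*E) = 2*E*(4 + E))
p(l) = 14 (p(l) = 6 - 1*(-8) = 6 + 8 = 14)
1/p(-5*k(2) + 3) = 1/14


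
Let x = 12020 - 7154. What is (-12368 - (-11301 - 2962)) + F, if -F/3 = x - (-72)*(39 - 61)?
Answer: -7951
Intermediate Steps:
x = 4866
F = -9846 (F = -3*(4866 - (-72)*(39 - 61)) = -3*(4866 - (-72)*(-22)) = -3*(4866 - 1*1584) = -3*(4866 - 1584) = -3*3282 = -9846)
(-12368 - (-11301 - 2962)) + F = (-12368 - (-11301 - 2962)) - 9846 = (-12368 - 1*(-14263)) - 9846 = (-12368 + 14263) - 9846 = 1895 - 9846 = -7951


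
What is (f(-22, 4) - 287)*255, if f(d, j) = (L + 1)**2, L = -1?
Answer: -73185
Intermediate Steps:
f(d, j) = 0 (f(d, j) = (-1 + 1)**2 = 0**2 = 0)
(f(-22, 4) - 287)*255 = (0 - 287)*255 = -287*255 = -73185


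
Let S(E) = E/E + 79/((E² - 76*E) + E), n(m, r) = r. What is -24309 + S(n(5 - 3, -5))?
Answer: -9723121/400 ≈ -24308.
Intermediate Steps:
S(E) = 1 + 79/(E² - 75*E)
-24309 + S(n(5 - 3, -5)) = -24309 + (79 + (-5)² - 75*(-5))/((-5)*(-75 - 5)) = -24309 - ⅕*(79 + 25 + 375)/(-80) = -24309 - ⅕*(-1/80)*479 = -24309 + 479/400 = -9723121/400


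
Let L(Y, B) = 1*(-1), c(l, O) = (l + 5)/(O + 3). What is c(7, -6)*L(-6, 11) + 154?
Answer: 158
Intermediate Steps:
c(l, O) = (5 + l)/(3 + O)
L(Y, B) = -1
c(7, -6)*L(-6, 11) + 154 = ((5 + 7)/(3 - 6))*(-1) + 154 = (12/(-3))*(-1) + 154 = -1/3*12*(-1) + 154 = -4*(-1) + 154 = 4 + 154 = 158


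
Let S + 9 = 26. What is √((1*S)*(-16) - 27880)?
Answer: 6*I*√782 ≈ 167.79*I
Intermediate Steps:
S = 17 (S = -9 + 26 = 17)
√((1*S)*(-16) - 27880) = √((1*17)*(-16) - 27880) = √(17*(-16) - 27880) = √(-272 - 27880) = √(-28152) = 6*I*√782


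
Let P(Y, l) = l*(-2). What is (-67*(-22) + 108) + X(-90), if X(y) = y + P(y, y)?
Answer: 1672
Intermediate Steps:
P(Y, l) = -2*l
X(y) = -y (X(y) = y - 2*y = -y)
(-67*(-22) + 108) + X(-90) = (-67*(-22) + 108) - 1*(-90) = (1474 + 108) + 90 = 1582 + 90 = 1672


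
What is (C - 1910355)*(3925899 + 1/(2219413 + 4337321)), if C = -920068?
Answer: -72858132009360595741/6556734 ≈ -1.1112e+13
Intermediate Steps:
(C - 1910355)*(3925899 + 1/(2219413 + 4337321)) = (-920068 - 1910355)*(3925899 + 1/(2219413 + 4337321)) = -2830423*(3925899 + 1/6556734) = -2830423*25741075453867/6556734 = -72858132009360595741/6556734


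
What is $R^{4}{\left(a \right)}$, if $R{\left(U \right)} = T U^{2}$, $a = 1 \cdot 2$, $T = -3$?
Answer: $20736$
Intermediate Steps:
$a = 2$
$R{\left(U \right)} = - 3 U^{2}$
$R^{4}{\left(a \right)} = \left(- 3 \cdot 2^{2}\right)^{4} = \left(\left(-3\right) 4\right)^{4} = \left(-12\right)^{4} = 20736$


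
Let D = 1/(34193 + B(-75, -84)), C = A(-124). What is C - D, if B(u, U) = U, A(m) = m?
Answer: -4229517/34109 ≈ -124.00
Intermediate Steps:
C = -124
D = 1/34109 (D = 1/(34193 - 84) = 1/34109 ≈ 2.9318e-5)
C - D = -124 - 1*1/34109 = -124 - 1/34109 = -4229517/34109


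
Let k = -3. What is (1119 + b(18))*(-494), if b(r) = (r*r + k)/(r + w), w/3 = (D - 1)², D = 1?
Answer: -1684787/3 ≈ -5.6160e+5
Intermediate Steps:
w = 0 (w = 3*(1 - 1)² = 3*0² = 3*0 = 0)
b(r) = (-3 + r²)/r (b(r) = (r*r - 3)/(r + 0) = (r² - 3)/r = (-3 + r²)/r)
(1119 + b(18))*(-494) = (1119 + (18 - 3/18))*(-494) = (1119 + (18 - 3*1/18))*(-494) = (1119 + (18 - ⅙))*(-494) = (1119 + 107/6)*(-494) = (6821/6)*(-494) = -1684787/3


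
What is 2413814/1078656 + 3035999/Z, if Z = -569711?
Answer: -949811074795/307261094208 ≈ -3.0912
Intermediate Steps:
2413814/1078656 + 3035999/Z = 2413814/1078656 + 3035999/(-569711) = 2413814*(1/1078656) + 3035999*(-1/569711) = 1206907/539328 - 3035999/569711 = -949811074795/307261094208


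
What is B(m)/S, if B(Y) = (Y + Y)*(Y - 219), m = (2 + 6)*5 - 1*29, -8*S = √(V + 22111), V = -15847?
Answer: 9152*√174/261 ≈ 462.54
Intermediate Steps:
S = -3*√174/4 (S = -√(-15847 + 22111)/8 = -3*√174/4 ≈ -9.8932)
m = 11 (m = 8*5 - 29 = 40 - 29 = 11)
B(Y) = 2*Y*(-219 + Y) (B(Y) = (2*Y)*(-219 + Y) = 2*Y*(-219 + Y))
B(m)/S = (2*11*(-219 + 11))/((-3*√174/4)) = (2*11*(-208))*(-2*√174/261) = -(-9152)*√174/261 = 9152*√174/261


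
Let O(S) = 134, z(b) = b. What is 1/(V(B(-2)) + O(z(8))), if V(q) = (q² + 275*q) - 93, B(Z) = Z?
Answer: -1/505 ≈ -0.0019802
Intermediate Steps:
V(q) = -93 + q² + 275*q
1/(V(B(-2)) + O(z(8))) = 1/((-93 + (-2)² + 275*(-2)) + 134) = 1/((-93 + 4 - 550) + 134) = 1/(-639 + 134) = 1/(-505) = -1/505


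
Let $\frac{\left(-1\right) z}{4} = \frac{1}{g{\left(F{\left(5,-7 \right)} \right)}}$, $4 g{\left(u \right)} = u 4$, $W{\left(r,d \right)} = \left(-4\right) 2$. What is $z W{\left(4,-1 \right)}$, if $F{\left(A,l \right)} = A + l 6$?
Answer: $- \frac{32}{37} \approx -0.86486$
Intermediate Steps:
$W{\left(r,d \right)} = -8$
$F{\left(A,l \right)} = A + 6 l$
$g{\left(u \right)} = u$ ($g{\left(u \right)} = \frac{u 4}{4} = \frac{4 u}{4} = u$)
$z = \frac{4}{37}$ ($z = - \frac{4}{5 + 6 \left(-7\right)} = - \frac{4}{5 - 42} = - \frac{4}{-37} = \left(-4\right) \left(- \frac{1}{37}\right) = \frac{4}{37} \approx 0.10811$)
$z W{\left(4,-1 \right)} = \frac{4}{37} \left(-8\right) = - \frac{32}{37}$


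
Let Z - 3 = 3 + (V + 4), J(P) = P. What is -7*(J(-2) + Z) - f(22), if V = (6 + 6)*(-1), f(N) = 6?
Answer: 22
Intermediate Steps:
V = -12 (V = 12*(-1) = -12)
Z = -2 (Z = 3 + (3 + (-12 + 4)) = 3 + (3 - 8) = 3 - 5 = -2)
-7*(J(-2) + Z) - f(22) = -7*(-2 - 2) - 1*6 = -7*(-4) - 6 = 28 - 6 = 22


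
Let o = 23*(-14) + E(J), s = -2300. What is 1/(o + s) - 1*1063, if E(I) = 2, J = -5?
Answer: -2785061/2620 ≈ -1063.0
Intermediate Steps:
o = -320 (o = 23*(-14) + 2 = -322 + 2 = -320)
1/(o + s) - 1*1063 = 1/(-320 - 2300) - 1*1063 = 1/(-2620) - 1063 = -1/2620 - 1063 = -2785061/2620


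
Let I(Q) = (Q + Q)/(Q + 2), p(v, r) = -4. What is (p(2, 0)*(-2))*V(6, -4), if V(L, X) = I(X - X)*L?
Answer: 0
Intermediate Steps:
I(Q) = 2*Q/(2 + Q) (I(Q) = (2*Q)/(2 + Q) = 2*Q/(2 + Q))
V(L, X) = 0 (V(L, X) = (2*(X - X)/(2 + (X - X)))*L = (2*0/(2 + 0))*L = (2*0/2)*L = (2*0*(½))*L = 0*L = 0)
(p(2, 0)*(-2))*V(6, -4) = -4*(-2)*0 = 8*0 = 0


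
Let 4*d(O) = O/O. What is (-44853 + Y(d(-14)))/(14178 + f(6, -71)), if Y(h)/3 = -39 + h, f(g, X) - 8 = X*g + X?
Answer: -59959/18252 ≈ -3.2851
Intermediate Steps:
d(O) = ¼ (d(O) = (O/O)/4 = (¼)*1 = ¼)
f(g, X) = 8 + X + X*g (f(g, X) = 8 + (X*g + X) = 8 + (X + X*g) = 8 + X + X*g)
Y(h) = -117 + 3*h (Y(h) = 3*(-39 + h) = -117 + 3*h)
(-44853 + Y(d(-14)))/(14178 + f(6, -71)) = (-44853 + (-117 + 3*(¼)))/(14178 + (8 - 71 - 71*6)) = (-44853 + (-117 + ¾))/(14178 + (8 - 71 - 426)) = (-44853 - 465/4)/(14178 - 489) = -179877/4/13689 = -179877/4*1/13689 = -59959/18252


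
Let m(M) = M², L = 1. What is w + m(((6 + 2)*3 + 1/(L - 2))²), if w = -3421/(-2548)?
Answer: 713038289/2548 ≈ 2.7984e+5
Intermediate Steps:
w = 3421/2548 (w = -3421*(-1/2548) = 3421/2548 ≈ 1.3426)
w + m(((6 + 2)*3 + 1/(L - 2))²) = 3421/2548 + (((6 + 2)*3 + 1/(1 - 2))²)² = 3421/2548 + ((8*3 + 1/(-1))²)² = 3421/2548 + ((24 - 1)²)² = 3421/2548 + (23²)² = 3421/2548 + 529² = 3421/2548 + 279841 = 713038289/2548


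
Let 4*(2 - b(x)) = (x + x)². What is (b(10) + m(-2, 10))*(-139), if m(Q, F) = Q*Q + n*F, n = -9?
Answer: 25576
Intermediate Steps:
m(Q, F) = Q² - 9*F (m(Q, F) = Q*Q - 9*F = Q² - 9*F)
b(x) = 2 - x² (b(x) = 2 - (x + x)²/4 = 2 - 4*x²/4 = 2 - x²)
(b(10) + m(-2, 10))*(-139) = ((2 - 1*10²) + ((-2)² - 9*10))*(-139) = ((2 - 1*100) + (4 - 90))*(-139) = ((2 - 100) - 86)*(-139) = (-98 - 86)*(-139) = -184*(-139) = 25576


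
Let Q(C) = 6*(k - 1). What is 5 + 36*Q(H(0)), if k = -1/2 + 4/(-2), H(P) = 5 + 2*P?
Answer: -751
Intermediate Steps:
k = -5/2 (k = -1*1/2 + 4*(-1/2) = -1/2 - 2 = -5/2 ≈ -2.5000)
Q(C) = -21 (Q(C) = 6*(-5/2 - 1) = 6*(-7/2) = -21)
5 + 36*Q(H(0)) = 5 + 36*(-21) = 5 - 756 = -751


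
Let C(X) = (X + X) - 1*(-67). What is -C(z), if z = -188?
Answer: 309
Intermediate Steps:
C(X) = 67 + 2*X (C(X) = 2*X + 67 = 67 + 2*X)
-C(z) = -(67 + 2*(-188)) = -(67 - 376) = -1*(-309) = 309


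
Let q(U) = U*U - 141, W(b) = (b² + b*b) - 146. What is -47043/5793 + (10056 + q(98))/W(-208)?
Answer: -1316864953/166803642 ≈ -7.8947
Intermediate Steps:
W(b) = -146 + 2*b² (W(b) = (b² + b²) - 146 = 2*b² - 146 = -146 + 2*b²)
q(U) = -141 + U² (q(U) = U² - 141 = -141 + U²)
-47043/5793 + (10056 + q(98))/W(-208) = -47043/5793 + (10056 + (-141 + 98²))/(-146 + 2*(-208)²) = -47043*1/5793 + (10056 + (-141 + 9604))/(-146 + 2*43264) = -15681/1931 + (10056 + 9463)/(-146 + 86528) = -15681/1931 + 19519/86382 = -1316864953/166803642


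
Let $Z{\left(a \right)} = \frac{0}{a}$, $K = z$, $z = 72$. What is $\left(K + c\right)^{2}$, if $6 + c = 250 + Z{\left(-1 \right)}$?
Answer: $99856$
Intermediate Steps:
$K = 72$
$Z{\left(a \right)} = 0$
$c = 244$ ($c = -6 + \left(250 + 0\right) = -6 + 250 = 244$)
$\left(K + c\right)^{2} = \left(72 + 244\right)^{2} = 316^{2} = 99856$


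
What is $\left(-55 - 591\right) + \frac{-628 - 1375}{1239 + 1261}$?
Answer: $- \frac{1617003}{2500} \approx -646.8$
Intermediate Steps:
$\left(-55 - 591\right) + \frac{-628 - 1375}{1239 + 1261} = -646 - \frac{2003}{2500} = - \frac{1617003}{2500}$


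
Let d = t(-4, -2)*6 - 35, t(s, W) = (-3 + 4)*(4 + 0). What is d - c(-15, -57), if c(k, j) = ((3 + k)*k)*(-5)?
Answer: 889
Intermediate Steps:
t(s, W) = 4 (t(s, W) = 1*4 = 4)
c(k, j) = -5*k*(3 + k) (c(k, j) = (k*(3 + k))*(-5) = -5*k*(3 + k))
d = -11 (d = 4*6 - 35 = 24 - 35 = -11)
d - c(-15, -57) = -11 - (-5)*(-15)*(3 - 15) = -11 - (-5)*(-15)*(-12) = -11 - 1*(-900) = -11 + 900 = 889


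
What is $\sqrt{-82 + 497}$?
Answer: $\sqrt{415} \approx 20.372$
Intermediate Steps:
$\sqrt{-82 + 497} = \sqrt{415}$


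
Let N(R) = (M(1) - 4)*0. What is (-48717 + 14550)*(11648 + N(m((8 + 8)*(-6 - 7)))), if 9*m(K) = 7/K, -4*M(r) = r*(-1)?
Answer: -397977216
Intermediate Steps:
M(r) = r/4 (M(r) = -r*(-1)/4 = -(-1)*r/4 = r/4)
m(K) = 7/(9*K) (m(K) = (7/K)/9 = 7/(9*K))
N(R) = 0 (N(R) = ((¼)*1 - 4)*0 = (¼ - 4)*0 = -15/4*0 = 0)
(-48717 + 14550)*(11648 + N(m((8 + 8)*(-6 - 7)))) = (-48717 + 14550)*(11648 + 0) = -34167*11648 = -397977216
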